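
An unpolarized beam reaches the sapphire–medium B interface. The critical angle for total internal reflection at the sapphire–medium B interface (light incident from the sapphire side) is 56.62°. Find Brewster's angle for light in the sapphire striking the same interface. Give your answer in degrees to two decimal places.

At the critical angle sin θ_c = n₂/n₁, giving n₂/n₁ = sin 56.62° = 0.8350.
Then tan θ_B = n₂/n₁ = 0.8350, so θ_B = arctan 0.8350 = 39.86°.

θ_B ≈ 39.86°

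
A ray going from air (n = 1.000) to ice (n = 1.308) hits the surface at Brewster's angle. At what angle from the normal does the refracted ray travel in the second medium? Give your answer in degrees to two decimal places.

θ_t ≈ 37.40°

tan θ_B = n₂/n₁ = 1.308/1.000 = 1.3080, so θ_B = 52.60°.
The refracted ray is perpendicular to the reflected ray, so θ_t = 90° − θ_B = 37.40°.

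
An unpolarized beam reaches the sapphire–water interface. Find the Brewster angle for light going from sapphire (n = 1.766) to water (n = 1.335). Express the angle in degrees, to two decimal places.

Brewster's condition: tan θ_B = n₂/n₁ = 1.335/1.766 = 0.7559.
So θ_B = arctan 0.7559 = 37.09°.

θ_B ≈ 37.09°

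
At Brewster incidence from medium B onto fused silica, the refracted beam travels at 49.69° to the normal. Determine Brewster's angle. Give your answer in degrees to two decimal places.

θ_B ≈ 40.31°

Since the reflected and refracted rays are at right angles at the polarizing angle, θ_B + θ_t = 90°.
θ_B = 90° − 49.69° = 40.31°.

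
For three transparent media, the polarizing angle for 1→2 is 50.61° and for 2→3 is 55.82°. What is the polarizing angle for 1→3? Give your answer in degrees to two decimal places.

Each Brewster angle gives a ratio: n₂/n₁ = tan 50.61° = 1.2179, n₃/n₂ = tan 55.82° = 1.4726.
Multiplying, n₃/n₁ = 1.2179 × 1.4726 = 1.7934, and θ_B(1→3) = arctan 1.7934 = 60.86°.

θ_B ≈ 60.86°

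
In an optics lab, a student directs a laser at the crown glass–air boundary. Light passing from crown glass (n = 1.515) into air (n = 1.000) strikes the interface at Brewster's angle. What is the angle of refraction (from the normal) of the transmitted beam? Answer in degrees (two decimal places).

θ_t ≈ 56.57°

First find Brewster's angle: tan θ_B = 1.000/1.515 = 0.6601, giving θ_B = 33.43°.
At Brewster's angle the reflected and refracted rays are perpendicular, so θ_t = 90° − θ_B = 90° − 33.43° = 56.57°.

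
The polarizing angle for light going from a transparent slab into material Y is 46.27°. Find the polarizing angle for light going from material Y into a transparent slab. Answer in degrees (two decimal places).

Reversing the direction swaps n₁ and n₂, so tan θ_B' = 1/tan θ_B and θ_B' = 90° − θ_B.
Hence θ_B' = 90° − 46.27° = 43.73°.

θ_B' ≈ 43.73°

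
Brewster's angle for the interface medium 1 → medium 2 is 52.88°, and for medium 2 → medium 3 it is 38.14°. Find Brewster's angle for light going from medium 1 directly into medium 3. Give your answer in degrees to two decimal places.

θ_B ≈ 46.05°

n₂/n₁ = tan 52.88° = 1.3213 and n₃/n₂ = tan 38.14° = 0.7852.
n₃/n₁ = 1.0375. Then tan θ_B(1→3) = n₃/n₁, so θ_B(1→3) = arctan(1.0375) = 46.05°.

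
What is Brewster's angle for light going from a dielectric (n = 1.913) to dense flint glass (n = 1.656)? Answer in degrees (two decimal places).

The reflected p-component vanishes when tan θ_B = n₂/n₁.
Brewster's condition: tan θ_B = n₂/n₁ = 1.656/1.913 = 0.8657. Taking the arctangent, θ_B = 40.88°.

θ_B ≈ 40.88°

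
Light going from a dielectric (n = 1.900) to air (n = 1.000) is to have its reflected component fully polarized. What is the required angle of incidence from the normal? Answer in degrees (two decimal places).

θ_B ≈ 27.76°

At Brewster's angle the reflected and refracted rays are perpendicular, which with Snell's law gives tan θ_B = n₂/n₁.
Here n₂/n₁ = 1.000/1.900 = 0.5263, and Brewster's law gives tan θ_B = n₂/n₁.
θ_B = arctan(0.5263) = 27.76°.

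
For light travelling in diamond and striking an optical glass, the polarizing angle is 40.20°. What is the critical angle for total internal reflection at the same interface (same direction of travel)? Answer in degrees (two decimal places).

θ_c ≈ 57.68°

From Brewster, n₂/n₁ = tan θ_B = tan 40.20° = 0.8451.
Then sin θ_c = n₂/n₁ = 0.8451, so θ_c = arcsin 0.8451 = 57.68°.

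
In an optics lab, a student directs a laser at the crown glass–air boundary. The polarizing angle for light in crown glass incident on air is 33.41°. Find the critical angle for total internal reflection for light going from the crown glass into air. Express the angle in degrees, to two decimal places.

From Brewster, n₂/n₁ = tan θ_B = tan 33.41° = 0.6596.
Then sin θ_c = n₂/n₁ = 0.6596, so θ_c = arcsin 0.6596 = 41.27°.

θ_c ≈ 41.27°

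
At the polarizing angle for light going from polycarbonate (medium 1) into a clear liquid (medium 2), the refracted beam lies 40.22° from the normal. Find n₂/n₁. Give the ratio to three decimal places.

n₂/n₁ ≈ 1.183

θ_B + θ_t = 90°, so θ_B = 90° − 40.22° = 49.78°.
Then n₂/n₁ = tan θ_B = tan 49.78° = 1.183.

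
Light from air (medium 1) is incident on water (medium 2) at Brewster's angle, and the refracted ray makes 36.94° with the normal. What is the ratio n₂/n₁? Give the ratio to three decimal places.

θ_B + θ_t = 90°, so θ_B = 90° − 36.94° = 53.06°.
Then n₂/n₁ = tan θ_B = tan 53.06° = 1.330.

n₂/n₁ ≈ 1.330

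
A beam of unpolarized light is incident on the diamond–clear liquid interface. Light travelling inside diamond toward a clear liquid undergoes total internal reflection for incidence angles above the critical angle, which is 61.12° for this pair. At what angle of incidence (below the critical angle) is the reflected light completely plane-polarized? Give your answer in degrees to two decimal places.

At the critical angle sin θ_c = n₂/n₁, giving n₂/n₁ = sin 61.12° = 0.8756.
Then tan θ_B = n₂/n₁ = 0.8756, so θ_B = arctan 0.8756 = 41.21°.

θ_B ≈ 41.21°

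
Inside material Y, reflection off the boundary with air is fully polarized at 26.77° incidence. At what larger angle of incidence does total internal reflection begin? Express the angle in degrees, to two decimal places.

n₂/n₁ = tan 26.77° = 0.5045; the critical angle satisfies sin θ_c = n₂/n₁.
θ_c = arcsin(0.5045) = 30.30°.

θ_c ≈ 30.30°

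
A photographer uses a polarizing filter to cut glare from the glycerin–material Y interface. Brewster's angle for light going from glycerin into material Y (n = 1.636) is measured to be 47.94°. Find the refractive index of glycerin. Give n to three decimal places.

At Brewster's angle, tan θ_B = n₂/n₁ with n₁ on the incident side (glycerin) and n₂ on the transmitted side (material Y).
n₁ = n₂ / tan θ_B = 1.636 / tan 47.94° = 1.476.

n ≈ 1.476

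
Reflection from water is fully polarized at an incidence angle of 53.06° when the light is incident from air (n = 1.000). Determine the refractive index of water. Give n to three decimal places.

n ≈ 1.330

At Brewster's angle, tan θ_B = n₂/n₁ with n₁ on the incident side (air) and n₂ on the transmitted side (water).
n₂ = n₁ tan θ_B = 1.000 × tan 53.06° = 1.330.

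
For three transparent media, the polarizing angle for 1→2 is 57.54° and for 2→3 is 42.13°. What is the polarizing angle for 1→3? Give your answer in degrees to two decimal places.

tan θ_B(1→2) = n₂/n₁ = tan 57.54° = 1.5721.
tan θ_B(2→3) = n₃/n₂ = tan 42.13° = 0.9045.
So n₃/n₁ = (n₂/n₁)(n₃/n₂) = 1.5721 × 0.9045 = 1.4220.
θ_B(1→3) = arctan(1.4220) = 54.88°.

θ_B ≈ 54.88°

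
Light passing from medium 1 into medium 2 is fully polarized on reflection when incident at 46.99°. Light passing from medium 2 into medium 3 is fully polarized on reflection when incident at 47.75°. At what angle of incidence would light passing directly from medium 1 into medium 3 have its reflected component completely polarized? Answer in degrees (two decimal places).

θ_B ≈ 49.72°

n₂/n₁ = tan 46.99° = 1.0720 and n₃/n₂ = tan 47.75° = 1.1009.
n₃/n₁ = 1.1802. Then tan θ_B(1→3) = n₃/n₁, so θ_B(1→3) = arctan(1.1802) = 49.72°.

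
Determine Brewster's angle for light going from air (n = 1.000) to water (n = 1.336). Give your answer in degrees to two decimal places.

Here n₂/n₁ = 1.336/1.000 = 1.3360, and Brewster's law gives tan θ_B = n₂/n₁. Taking the arctangent, θ_B = 53.19°.

θ_B ≈ 53.19°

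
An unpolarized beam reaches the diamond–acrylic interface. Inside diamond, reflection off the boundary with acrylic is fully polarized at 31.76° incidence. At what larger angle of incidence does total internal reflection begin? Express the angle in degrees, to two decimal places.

θ_c ≈ 38.25°

tan θ_B = n₂/n₁ = tan 31.76° = 0.6191.
Total internal reflection: sin θ_c = n₂/n₁ = 0.6191.
θ_c = arcsin(0.6191) = 38.25°.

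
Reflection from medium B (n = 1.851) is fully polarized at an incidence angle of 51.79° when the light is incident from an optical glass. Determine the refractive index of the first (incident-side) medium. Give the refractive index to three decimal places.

n ≈ 1.457

Full polarization of the reflected beam means tan θ_B = n₂/n₁, where n₁ is the incident medium (an optical glass).
n₁ = n₂ / tan θ_B = 1.851 / tan 51.79° = 1.457.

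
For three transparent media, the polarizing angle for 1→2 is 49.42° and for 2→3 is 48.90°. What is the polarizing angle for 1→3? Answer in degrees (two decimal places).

Each Brewster angle gives a ratio: n₂/n₁ = tan 49.42° = 1.1675, n₃/n₂ = tan 48.90° = 1.1463.
n₃/n₁ = 1.3384. Then tan θ_B(1→3) = n₃/n₁, so θ_B(1→3) = arctan(1.3384) = 53.23°.

θ_B ≈ 53.23°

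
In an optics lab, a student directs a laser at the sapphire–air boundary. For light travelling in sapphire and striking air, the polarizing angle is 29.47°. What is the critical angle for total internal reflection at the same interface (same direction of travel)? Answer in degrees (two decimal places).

θ_c ≈ 34.41°

From Brewster, n₂/n₁ = tan θ_B = tan 29.47° = 0.5651.
Then sin θ_c = n₂/n₁ = 0.5651, so θ_c = arcsin 0.5651 = 34.41°.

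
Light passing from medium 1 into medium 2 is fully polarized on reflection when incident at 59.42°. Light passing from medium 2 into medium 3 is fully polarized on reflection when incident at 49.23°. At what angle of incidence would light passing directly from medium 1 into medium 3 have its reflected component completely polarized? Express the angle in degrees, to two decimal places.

θ_B ≈ 63.00°

n₂/n₁ = tan 59.42° = 1.6923 and n₃/n₂ = tan 49.23° = 1.1597.
So n₃/n₁ = (n₂/n₁)(n₃/n₂) = 1.6923 × 1.1597 = 1.9626.
θ_B(1→3) = arctan(1.9626) = 63.00°.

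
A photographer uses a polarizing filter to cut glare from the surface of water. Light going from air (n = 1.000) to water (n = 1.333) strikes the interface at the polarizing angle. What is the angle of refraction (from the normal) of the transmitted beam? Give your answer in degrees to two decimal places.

First find Brewster's angle: tan θ_B = 1.333/1.000 = 1.3330, giving θ_B = 53.12°.
At Brewster's angle the reflected and refracted rays are perpendicular, so θ_t = 90° − θ_B = 90° − 53.12° = 36.88°.

θ_t ≈ 36.88°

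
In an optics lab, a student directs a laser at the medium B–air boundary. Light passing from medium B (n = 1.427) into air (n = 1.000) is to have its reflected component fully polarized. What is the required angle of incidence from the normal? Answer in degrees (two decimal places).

Brewster's condition: tan θ_B = n₂/n₁ = 1.000/1.427 = 0.7008. Taking the arctangent, θ_B = 35.02°.

θ_B ≈ 35.02°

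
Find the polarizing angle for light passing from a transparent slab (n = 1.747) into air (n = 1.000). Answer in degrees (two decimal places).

Here n₂/n₁ = 1.000/1.747 = 0.5724, and Brewster's law gives tan θ_B = n₂/n₁.
θ_B = arctan(0.5724) = 29.79°.

θ_B ≈ 29.79°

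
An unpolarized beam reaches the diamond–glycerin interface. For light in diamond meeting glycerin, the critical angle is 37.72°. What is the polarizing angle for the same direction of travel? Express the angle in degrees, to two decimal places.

θ_B ≈ 31.46°

sin θ_c = n₂/n₁, so n₂/n₁ = sin 37.72° = 0.6118.
Brewster: tan θ_B = n₂/n₁ = 0.6118.
θ_B = arctan(0.6118) = 31.46°.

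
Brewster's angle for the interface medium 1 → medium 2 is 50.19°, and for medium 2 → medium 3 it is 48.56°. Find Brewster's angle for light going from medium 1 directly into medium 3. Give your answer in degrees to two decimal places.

θ_B ≈ 53.65°

tan θ_B(1→2) = n₂/n₁ = tan 50.19° = 1.1998.
tan θ_B(2→3) = n₃/n₂ = tan 48.56° = 1.1327.
Multiplying, n₃/n₁ = 1.1998 × 1.1327 = 1.3590, and θ_B(1→3) = arctan 1.3590 = 53.65°.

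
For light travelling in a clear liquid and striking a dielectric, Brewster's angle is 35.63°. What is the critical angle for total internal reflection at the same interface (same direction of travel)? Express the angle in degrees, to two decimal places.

θ_c ≈ 45.78°

n₂/n₁ = tan 35.63° = 0.7167; the critical angle satisfies sin θ_c = n₂/n₁.
θ_c = arcsin(0.7167) = 45.78°.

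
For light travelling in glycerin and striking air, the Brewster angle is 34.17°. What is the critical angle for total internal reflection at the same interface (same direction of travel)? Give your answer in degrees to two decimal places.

θ_c ≈ 42.75°

n₂/n₁ = tan 34.17° = 0.6788; the critical angle satisfies sin θ_c = n₂/n₁.
θ_c = arcsin(0.6788) = 42.75°.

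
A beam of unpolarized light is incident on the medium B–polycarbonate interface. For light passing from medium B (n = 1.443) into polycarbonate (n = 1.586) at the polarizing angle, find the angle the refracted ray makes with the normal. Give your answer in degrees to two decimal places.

θ_B = arctan(n₂/n₁) = arctan(1.586/1.443) = 47.70°.
At Brewster's angle the reflected and refracted rays are perpendicular, so θ_t = 90° − θ_B = 90° − 47.70° = 42.30°.

θ_t ≈ 42.30°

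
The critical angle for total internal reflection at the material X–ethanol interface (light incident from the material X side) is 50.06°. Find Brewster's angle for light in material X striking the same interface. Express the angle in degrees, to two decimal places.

θ_B ≈ 37.48°

n₂/n₁ = sin θ_c = sin 50.06° = 0.7667.
tan θ_B equals the same ratio, so θ_B = arctan(0.7667) = 37.48°.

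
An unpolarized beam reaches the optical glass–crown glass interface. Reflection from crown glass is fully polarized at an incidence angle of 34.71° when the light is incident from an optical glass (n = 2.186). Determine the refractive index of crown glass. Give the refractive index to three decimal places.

n ≈ 1.514

Brewster's law: tan θ_B = n₂/n₁ (light incident in an optical glass, refracted into crown glass).
n₂ = n₁ tan θ_B = 2.186 × tan 34.71° = 1.514.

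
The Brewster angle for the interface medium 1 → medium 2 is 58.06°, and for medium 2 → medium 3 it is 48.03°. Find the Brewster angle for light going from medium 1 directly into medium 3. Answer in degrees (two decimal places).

n₂/n₁ = tan 58.06° = 1.6041 and n₃/n₂ = tan 48.03° = 1.1118.
So n₃/n₁ = (n₂/n₁)(n₃/n₂) = 1.6041 × 1.1118 = 1.7834.
θ_B(1→3) = arctan(1.7834) = 60.72°.

θ_B ≈ 60.72°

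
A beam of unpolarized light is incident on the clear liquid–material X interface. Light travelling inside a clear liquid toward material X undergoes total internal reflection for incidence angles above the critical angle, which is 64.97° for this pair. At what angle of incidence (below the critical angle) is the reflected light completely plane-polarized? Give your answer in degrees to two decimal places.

n₂/n₁ = sin θ_c = sin 64.97° = 0.9061.
tan θ_B equals the same ratio, so θ_B = arctan(0.9061) = 42.18°.

θ_B ≈ 42.18°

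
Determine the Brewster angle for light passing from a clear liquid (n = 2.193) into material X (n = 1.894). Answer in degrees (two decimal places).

θ_B ≈ 40.82°

Brewster's condition: tan θ_B = n₂/n₁ = 1.894/2.193 = 0.8637. Taking the arctangent, θ_B = 40.82°.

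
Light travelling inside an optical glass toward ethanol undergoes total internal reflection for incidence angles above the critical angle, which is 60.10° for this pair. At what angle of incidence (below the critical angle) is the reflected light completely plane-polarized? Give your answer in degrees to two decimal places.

θ_B ≈ 40.92°

At the critical angle sin θ_c = n₂/n₁, giving n₂/n₁ = sin 60.10° = 0.8669.
Then tan θ_B = n₂/n₁ = 0.8669, so θ_B = arctan 0.8669 = 40.92°.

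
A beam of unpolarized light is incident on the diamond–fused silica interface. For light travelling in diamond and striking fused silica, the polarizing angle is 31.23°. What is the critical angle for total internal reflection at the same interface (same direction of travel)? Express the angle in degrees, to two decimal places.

θ_c ≈ 37.33°

From Brewster, n₂/n₁ = tan θ_B = tan 31.23° = 0.6063.
Then sin θ_c = n₂/n₁ = 0.6063, so θ_c = arcsin 0.6063 = 37.33°.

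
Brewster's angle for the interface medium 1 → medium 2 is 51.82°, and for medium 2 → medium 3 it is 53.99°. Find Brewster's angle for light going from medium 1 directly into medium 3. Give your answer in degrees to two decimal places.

Each Brewster angle gives a ratio: n₂/n₁ = tan 51.82° = 1.2717, n₃/n₂ = tan 53.99° = 1.3759.
Multiplying, n₃/n₁ = 1.2717 × 1.3759 = 1.7497, and θ_B(1→3) = arctan 1.7497 = 60.25°.

θ_B ≈ 60.25°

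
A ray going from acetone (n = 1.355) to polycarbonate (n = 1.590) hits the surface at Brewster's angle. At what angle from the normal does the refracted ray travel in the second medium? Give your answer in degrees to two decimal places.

θ_t ≈ 40.44°

First find Brewster's angle: tan θ_B = 1.590/1.355 = 1.1734, giving θ_B = 49.56°.
The refracted ray is perpendicular to the reflected ray, so θ_t = 90° − θ_B = 40.44°.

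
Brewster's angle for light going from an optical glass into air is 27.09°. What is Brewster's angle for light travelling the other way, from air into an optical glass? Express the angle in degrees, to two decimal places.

θ_B' ≈ 62.91°

tan θ_B' = n₁/n₂ = 1/tan θ_B, so θ_B' = 90° − θ_B.
θ_B' = 90° − 27.09° = 62.91°.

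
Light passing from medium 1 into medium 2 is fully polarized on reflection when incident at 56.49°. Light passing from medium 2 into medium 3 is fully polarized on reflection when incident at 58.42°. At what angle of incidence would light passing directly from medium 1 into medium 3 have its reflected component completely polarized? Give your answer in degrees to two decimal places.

θ_B ≈ 67.85°

n₂/n₁ = tan 56.49° = 1.5103 and n₃/n₂ = tan 58.42° = 1.6267.
Multiplying, n₃/n₁ = 1.5103 × 1.6267 = 2.4568, and θ_B(1→3) = arctan 2.4568 = 67.85°.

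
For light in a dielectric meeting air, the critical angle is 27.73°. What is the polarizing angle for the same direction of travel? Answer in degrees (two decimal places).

sin θ_c = n₂/n₁, so n₂/n₁ = sin 27.73° = 0.4653.
Brewster: tan θ_B = n₂/n₁ = 0.4653.
θ_B = arctan(0.4653) = 24.95°.

θ_B ≈ 24.95°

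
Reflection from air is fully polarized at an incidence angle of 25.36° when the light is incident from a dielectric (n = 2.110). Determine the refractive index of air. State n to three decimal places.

At Brewster's angle, tan θ_B = n₂/n₁ with n₁ on the incident side (a dielectric) and n₂ on the transmitted side (air).
n₂ = n₁ tan θ_B = 2.110 × tan 25.36° = 1.000.

n ≈ 1.000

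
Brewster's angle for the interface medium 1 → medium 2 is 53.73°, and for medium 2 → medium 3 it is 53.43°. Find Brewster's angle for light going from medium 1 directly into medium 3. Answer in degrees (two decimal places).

θ_B ≈ 61.44°

tan θ_B(1→2) = n₂/n₁ = tan 53.73° = 1.3628.
tan θ_B(2→3) = n₃/n₂ = tan 53.43° = 1.3480.
So n₃/n₁ = (n₂/n₁)(n₃/n₂) = 1.3628 × 1.3480 = 1.8371.
θ_B(1→3) = arctan(1.8371) = 61.44°.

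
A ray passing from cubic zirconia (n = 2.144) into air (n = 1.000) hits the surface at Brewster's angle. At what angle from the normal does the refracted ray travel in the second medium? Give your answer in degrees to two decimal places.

θ_t ≈ 64.99°

tan θ_B = n₂/n₁ = 1.000/2.144 = 0.4664, so θ_B = 25.01°.
Since θ_B + θ_t = 90° at Brewster incidence, θ_t = 90° − 25.01° = 64.99°.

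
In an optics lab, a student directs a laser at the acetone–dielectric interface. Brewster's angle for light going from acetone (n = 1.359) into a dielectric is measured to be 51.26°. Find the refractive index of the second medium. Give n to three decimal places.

n ≈ 1.694

Brewster's law: tan θ_B = n₂/n₁ (light incident in acetone, refracted into a dielectric).
n₂ = n₁ tan θ_B = 1.359 × tan 51.26° = 1.694.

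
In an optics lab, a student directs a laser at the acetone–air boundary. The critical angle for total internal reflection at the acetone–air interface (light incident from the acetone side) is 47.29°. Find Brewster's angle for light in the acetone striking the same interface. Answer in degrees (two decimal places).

θ_B ≈ 36.31°

At the critical angle sin θ_c = n₂/n₁, giving n₂/n₁ = sin 47.29° = 0.7348.
Then tan θ_B = n₂/n₁ = 0.7348, so θ_B = arctan 0.7348 = 36.31°.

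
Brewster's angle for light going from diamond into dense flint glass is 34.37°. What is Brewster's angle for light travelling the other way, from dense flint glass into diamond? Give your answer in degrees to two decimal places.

The two Brewster angles are complementary: θ_B' = 90° − θ_B = 90° − 34.37° = 55.63°.

θ_B' ≈ 55.63°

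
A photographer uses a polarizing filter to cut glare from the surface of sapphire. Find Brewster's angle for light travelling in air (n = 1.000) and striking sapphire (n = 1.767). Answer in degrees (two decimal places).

θ_B ≈ 60.49°

Here n₂/n₁ = 1.767/1.000 = 1.7670, and Brewster's law gives tan θ_B = n₂/n₁.
So θ_B = arctan 1.7670 = 60.49°.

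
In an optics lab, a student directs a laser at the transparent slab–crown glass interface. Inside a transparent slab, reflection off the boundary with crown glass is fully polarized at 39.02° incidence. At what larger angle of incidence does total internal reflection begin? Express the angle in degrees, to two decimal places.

tan θ_B = n₂/n₁ = tan 39.02° = 0.8104.
Total internal reflection: sin θ_c = n₂/n₁ = 0.8104.
θ_c = arcsin(0.8104) = 54.13°.

θ_c ≈ 54.13°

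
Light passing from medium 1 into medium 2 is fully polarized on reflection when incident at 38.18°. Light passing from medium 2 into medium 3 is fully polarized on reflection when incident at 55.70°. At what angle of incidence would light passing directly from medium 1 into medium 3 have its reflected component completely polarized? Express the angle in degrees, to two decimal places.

θ_B ≈ 49.06°

tan θ_B(1→2) = n₂/n₁ = tan 38.18° = 0.7864.
tan θ_B(2→3) = n₃/n₂ = tan 55.70° = 1.4659.
So n₃/n₁ = (n₂/n₁)(n₃/n₂) = 0.7864 × 1.4659 = 1.1528.
θ_B(1→3) = arctan(1.1528) = 49.06°.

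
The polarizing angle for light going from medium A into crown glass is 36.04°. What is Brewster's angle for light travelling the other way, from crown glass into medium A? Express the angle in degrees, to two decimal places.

θ_B' ≈ 53.96°

tan θ_B' = n₁/n₂ = 1/tan θ_B, so θ_B' = 90° − θ_B.
θ_B' = 90° − 36.04° = 53.96°.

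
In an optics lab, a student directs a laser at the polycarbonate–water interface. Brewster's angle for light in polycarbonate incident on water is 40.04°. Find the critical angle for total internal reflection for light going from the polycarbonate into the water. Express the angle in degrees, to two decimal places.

θ_c ≈ 57.17°

n₂/n₁ = tan 40.04° = 0.8403; the critical angle satisfies sin θ_c = n₂/n₁.
θ_c = arcsin(0.8403) = 57.17°.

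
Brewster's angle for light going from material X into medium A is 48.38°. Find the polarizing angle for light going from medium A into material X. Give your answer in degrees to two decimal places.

θ_B' ≈ 41.62°

Reversing the direction swaps n₁ and n₂, so tan θ_B' = 1/tan θ_B and θ_B' = 90° − θ_B.
Hence θ_B' = 90° − 48.38° = 41.62°.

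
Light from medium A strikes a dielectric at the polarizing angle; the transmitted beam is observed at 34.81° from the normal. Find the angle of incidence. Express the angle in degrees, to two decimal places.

Brewster's condition makes the reflected and refracted beams perpendicular: θ_B + θ_t = 90°.
So θ_B = 90° − θ_t = 90° − 34.81° = 55.19°.

θ_B ≈ 55.19°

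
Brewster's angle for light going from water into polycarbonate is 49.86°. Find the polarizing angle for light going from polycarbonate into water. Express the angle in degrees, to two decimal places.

θ_B' ≈ 40.14°

The two Brewster angles are complementary: θ_B' = 90° − θ_B = 90° − 49.86° = 40.14°.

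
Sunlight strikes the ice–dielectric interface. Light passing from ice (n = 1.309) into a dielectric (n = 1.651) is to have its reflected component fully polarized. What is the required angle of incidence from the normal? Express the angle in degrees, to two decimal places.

Brewster's condition: tan θ_B = n₂/n₁ = 1.651/1.309 = 1.2613.
θ_B = arctan(1.2613) = 51.59°.

θ_B ≈ 51.59°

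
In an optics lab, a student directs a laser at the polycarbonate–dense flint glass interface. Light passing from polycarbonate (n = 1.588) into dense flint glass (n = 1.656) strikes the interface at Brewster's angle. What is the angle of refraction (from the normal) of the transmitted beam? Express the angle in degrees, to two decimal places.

First find Brewster's angle: tan θ_B = 1.656/1.588 = 1.0428, giving θ_B = 46.20°.
Since θ_B + θ_t = 90° at Brewster incidence, θ_t = 90° − 46.20° = 43.80°.

θ_t ≈ 43.80°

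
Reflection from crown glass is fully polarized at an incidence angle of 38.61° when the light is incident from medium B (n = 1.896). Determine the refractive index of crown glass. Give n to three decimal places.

Brewster's law: tan θ_B = n₂/n₁ (light incident in medium B, refracted into crown glass).
n₂ = n₁ tan θ_B = 1.896 × tan 38.61° = 1.514.

n ≈ 1.514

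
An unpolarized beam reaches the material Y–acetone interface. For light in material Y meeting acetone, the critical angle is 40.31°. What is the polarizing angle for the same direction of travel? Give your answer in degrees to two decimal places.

θ_B ≈ 32.90°

n₂/n₁ = sin θ_c = sin 40.31° = 0.6469.
tan θ_B equals the same ratio, so θ_B = arctan(0.6469) = 32.90°.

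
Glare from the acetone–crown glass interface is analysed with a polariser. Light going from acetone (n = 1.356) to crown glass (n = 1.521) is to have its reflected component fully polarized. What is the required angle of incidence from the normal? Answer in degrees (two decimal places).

θ_B ≈ 48.28°

At Brewster's angle the reflected and refracted rays are perpendicular, which with Snell's law gives tan θ_B = n₂/n₁.
Brewster's condition: tan θ_B = n₂/n₁ = 1.521/1.356 = 1.1217.
So θ_B = arctan 1.1217 = 48.28°.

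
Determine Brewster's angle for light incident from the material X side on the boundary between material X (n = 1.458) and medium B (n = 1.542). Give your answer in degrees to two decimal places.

θ_B ≈ 46.60°

tan θ_B = n₂/n₁ = 1.542/1.458 = 1.0576. Taking the arctangent, θ_B = 46.60°.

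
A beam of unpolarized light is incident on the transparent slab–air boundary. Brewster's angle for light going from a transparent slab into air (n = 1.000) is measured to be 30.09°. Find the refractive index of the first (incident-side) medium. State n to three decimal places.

At Brewster's angle, tan θ_B = n₂/n₁ with n₁ on the incident side (a transparent slab) and n₂ on the transmitted side (air).
n₁ = n₂ / tan θ_B = 1.000 / tan 30.09° = 1.726.

n ≈ 1.726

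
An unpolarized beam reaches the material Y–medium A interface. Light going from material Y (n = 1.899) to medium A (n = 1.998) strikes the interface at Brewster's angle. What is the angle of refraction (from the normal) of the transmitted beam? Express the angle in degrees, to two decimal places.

θ_t ≈ 43.54°

θ_B = arctan(n₂/n₁) = arctan(1.998/1.899) = 46.46°.
The refracted ray is perpendicular to the reflected ray, so θ_t = 90° − θ_B = 43.54°.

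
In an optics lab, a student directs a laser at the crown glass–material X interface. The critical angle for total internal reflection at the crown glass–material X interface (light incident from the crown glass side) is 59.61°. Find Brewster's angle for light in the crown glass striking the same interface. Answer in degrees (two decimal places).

n₂/n₁ = sin θ_c = sin 59.61° = 0.8626.
tan θ_B equals the same ratio, so θ_B = arctan(0.8626) = 40.78°.

θ_B ≈ 40.78°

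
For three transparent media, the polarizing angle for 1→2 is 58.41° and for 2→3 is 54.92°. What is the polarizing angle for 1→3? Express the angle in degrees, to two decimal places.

θ_B ≈ 66.64°

n₂/n₁ = tan 58.41° = 1.6261 and n₃/n₂ = tan 54.92° = 1.4239.
n₃/n₁ = 2.3154. Then tan θ_B(1→3) = n₃/n₁, so θ_B(1→3) = arctan(2.3154) = 66.64°.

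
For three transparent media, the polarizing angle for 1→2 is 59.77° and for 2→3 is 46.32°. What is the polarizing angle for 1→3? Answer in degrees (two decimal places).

θ_B ≈ 60.91°

Each Brewster angle gives a ratio: n₂/n₁ = tan 59.77° = 1.7161, n₃/n₂ = tan 46.32° = 1.0472.
Multiplying, n₃/n₁ = 1.7161 × 1.0472 = 1.7971, and θ_B(1→3) = arctan 1.7971 = 60.91°.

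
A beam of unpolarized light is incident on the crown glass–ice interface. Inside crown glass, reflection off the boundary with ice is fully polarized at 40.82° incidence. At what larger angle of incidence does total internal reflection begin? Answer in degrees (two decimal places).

From Brewster, n₂/n₁ = tan θ_B = tan 40.82° = 0.8638.
Then sin θ_c = n₂/n₁ = 0.8638, so θ_c = arcsin 0.8638 = 59.74°.

θ_c ≈ 59.74°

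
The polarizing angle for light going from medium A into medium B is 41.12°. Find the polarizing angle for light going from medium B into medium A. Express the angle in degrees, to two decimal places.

θ_B' ≈ 48.88°

tan θ_B' = n₁/n₂ = 1/tan θ_B, so θ_B' = 90° − θ_B.
θ_B' = 90° − 41.12° = 48.88°.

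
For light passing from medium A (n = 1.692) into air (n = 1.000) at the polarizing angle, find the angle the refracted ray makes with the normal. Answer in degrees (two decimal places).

θ_t ≈ 59.42°

tan θ_B = n₂/n₁ = 1.000/1.692 = 0.5910, so θ_B = 30.58°.
Since θ_B + θ_t = 90° at Brewster incidence, θ_t = 90° − 30.58° = 59.42°.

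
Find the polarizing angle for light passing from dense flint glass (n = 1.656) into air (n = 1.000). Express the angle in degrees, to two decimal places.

At Brewster's angle the reflected and refracted rays are perpendicular, which with Snell's law gives tan θ_B = n₂/n₁.
Here n₂/n₁ = 1.000/1.656 = 0.6039, and Brewster's law gives tan θ_B = n₂/n₁. Taking the arctangent, θ_B = 31.13°.

θ_B ≈ 31.13°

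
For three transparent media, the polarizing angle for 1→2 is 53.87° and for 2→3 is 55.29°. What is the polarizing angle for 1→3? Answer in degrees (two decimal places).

n₂/n₁ = tan 53.87° = 1.3698 and n₃/n₂ = tan 55.29° = 1.4436.
Multiplying, n₃/n₁ = 1.3698 × 1.4436 = 1.9776, and θ_B(1→3) = arctan 1.9776 = 63.18°.

θ_B ≈ 63.18°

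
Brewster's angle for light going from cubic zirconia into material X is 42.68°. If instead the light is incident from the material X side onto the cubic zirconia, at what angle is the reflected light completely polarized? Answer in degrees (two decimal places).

θ_B' ≈ 47.32°

Reversing the direction swaps n₁ and n₂, so tan θ_B' = 1/tan θ_B and θ_B' = 90° − θ_B.
Hence θ_B' = 90° − 42.68° = 47.32°.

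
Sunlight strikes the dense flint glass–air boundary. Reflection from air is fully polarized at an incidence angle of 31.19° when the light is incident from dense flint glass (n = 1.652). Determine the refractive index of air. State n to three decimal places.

Brewster's law: tan θ_B = n₂/n₁ (light incident in dense flint glass, refracted into air).
n₂ = n₁ tan θ_B = 1.652 × tan 31.19° = 1.000.

n ≈ 1.000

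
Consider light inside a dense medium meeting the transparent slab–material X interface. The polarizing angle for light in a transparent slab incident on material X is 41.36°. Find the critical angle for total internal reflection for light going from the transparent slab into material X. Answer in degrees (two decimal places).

n₂/n₁ = tan 41.36° = 0.8804; the critical angle satisfies sin θ_c = n₂/n₁.
θ_c = arcsin(0.8804) = 61.69°.

θ_c ≈ 61.69°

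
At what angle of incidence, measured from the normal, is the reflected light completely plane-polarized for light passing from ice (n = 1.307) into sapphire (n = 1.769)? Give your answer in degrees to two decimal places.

The reflected p-component vanishes when tan θ_B = n₂/n₁.
tan θ_B = n₂/n₁ = 1.769/1.307 = 1.3535.
So θ_B = arctan 1.3535 = 53.54°.

θ_B ≈ 53.54°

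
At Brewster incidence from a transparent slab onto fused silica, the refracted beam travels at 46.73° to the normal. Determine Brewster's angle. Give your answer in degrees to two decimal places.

θ_B ≈ 43.27°

At Brewster's angle the reflected and refracted rays are perpendicular, so θ_B + θ_t = 90°.
θ_B = 90° − 46.73° = 43.27°.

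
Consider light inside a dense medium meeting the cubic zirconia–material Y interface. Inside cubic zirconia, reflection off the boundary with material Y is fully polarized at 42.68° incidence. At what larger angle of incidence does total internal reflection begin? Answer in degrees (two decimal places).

θ_c ≈ 67.24°

tan θ_B = n₂/n₁ = tan 42.68° = 0.9221.
Total internal reflection: sin θ_c = n₂/n₁ = 0.9221.
θ_c = arcsin(0.9221) = 67.24°.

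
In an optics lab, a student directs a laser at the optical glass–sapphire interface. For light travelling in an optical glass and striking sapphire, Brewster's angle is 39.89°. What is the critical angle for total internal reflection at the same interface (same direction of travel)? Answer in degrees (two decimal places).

From Brewster, n₂/n₁ = tan θ_B = tan 39.89° = 0.8358.
Then sin θ_c = n₂/n₁ = 0.8358, so θ_c = arcsin 0.8358 = 56.70°.

θ_c ≈ 56.70°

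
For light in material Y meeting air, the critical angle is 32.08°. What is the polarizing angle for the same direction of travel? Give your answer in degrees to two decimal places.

sin θ_c = n₂/n₁, so n₂/n₁ = sin 32.08° = 0.5311.
Brewster: tan θ_B = n₂/n₁ = 0.5311.
θ_B = arctan(0.5311) = 27.97°.

θ_B ≈ 27.97°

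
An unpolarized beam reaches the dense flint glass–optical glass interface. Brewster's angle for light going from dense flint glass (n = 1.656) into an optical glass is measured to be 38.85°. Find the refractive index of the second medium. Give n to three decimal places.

n ≈ 1.334

Full polarization of the reflected beam means tan θ_B = n₂/n₁, where n₁ is the incident medium (dense flint glass).
n₂ = n₁ tan θ_B = 1.656 × tan 38.85° = 1.334.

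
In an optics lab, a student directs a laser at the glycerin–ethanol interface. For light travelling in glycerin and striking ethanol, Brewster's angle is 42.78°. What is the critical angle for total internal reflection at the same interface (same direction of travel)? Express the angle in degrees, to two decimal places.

θ_c ≈ 67.72°

From Brewster, n₂/n₁ = tan θ_B = tan 42.78° = 0.9254.
Then sin θ_c = n₂/n₁ = 0.9254, so θ_c = arcsin 0.9254 = 67.72°.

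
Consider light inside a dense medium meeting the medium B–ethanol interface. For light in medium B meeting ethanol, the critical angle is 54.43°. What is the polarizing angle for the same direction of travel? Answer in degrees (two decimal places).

n₂/n₁ = sin θ_c = sin 54.43° = 0.8134.
tan θ_B equals the same ratio, so θ_B = arctan(0.8134) = 39.13°.

θ_B ≈ 39.13°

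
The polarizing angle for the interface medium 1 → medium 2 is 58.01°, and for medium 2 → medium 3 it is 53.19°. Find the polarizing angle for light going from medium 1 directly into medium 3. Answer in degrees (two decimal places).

Each Brewster angle gives a ratio: n₂/n₁ = tan 58.01° = 1.6010, n₃/n₂ = tan 53.19° = 1.3362.
So n₃/n₁ = (n₂/n₁)(n₃/n₂) = 1.6010 × 1.3362 = 2.1393.
θ_B(1→3) = arctan(2.1393) = 64.95°.

θ_B ≈ 64.95°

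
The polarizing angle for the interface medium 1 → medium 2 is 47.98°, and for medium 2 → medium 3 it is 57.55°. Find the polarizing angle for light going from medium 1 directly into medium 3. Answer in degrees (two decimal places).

θ_B ≈ 60.19°

tan θ_B(1→2) = n₂/n₁ = tan 47.98° = 1.1098.
tan θ_B(2→3) = n₃/n₂ = tan 57.55° = 1.5727.
So n₃/n₁ = (n₂/n₁)(n₃/n₂) = 1.1098 × 1.5727 = 1.7454.
θ_B(1→3) = arctan(1.7454) = 60.19°.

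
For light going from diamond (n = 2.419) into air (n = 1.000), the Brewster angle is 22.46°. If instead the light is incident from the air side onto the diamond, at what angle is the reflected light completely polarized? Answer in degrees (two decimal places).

θ_B' ≈ 67.54°

tan θ_B' = n₁/n₂ = 1/tan θ_B, so θ_B' = 90° − θ_B.
θ_B' = 90° − 22.46° = 67.54°.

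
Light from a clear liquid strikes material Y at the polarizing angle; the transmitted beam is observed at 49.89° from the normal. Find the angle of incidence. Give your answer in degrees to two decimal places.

At Brewster's angle the reflected and refracted rays are perpendicular, so θ_B + θ_t = 90°.
So θ_B = 90° − θ_t = 90° − 49.89° = 40.11°.

θ_B ≈ 40.11°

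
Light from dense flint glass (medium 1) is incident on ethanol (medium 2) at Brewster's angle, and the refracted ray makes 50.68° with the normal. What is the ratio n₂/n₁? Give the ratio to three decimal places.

n₂/n₁ ≈ 0.819

At Brewster incidence θ_B = 90° − θ_t = 90° − 50.68° = 39.32°.
Then n₂/n₁ = tan θ_B = tan 39.32° = 0.819.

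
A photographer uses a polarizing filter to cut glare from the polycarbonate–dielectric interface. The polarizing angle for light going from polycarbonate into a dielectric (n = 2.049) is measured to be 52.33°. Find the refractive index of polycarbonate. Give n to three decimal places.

Full polarization of the reflected beam means tan θ_B = n₂/n₁, where n₁ is the incident medium (polycarbonate).
n₁ = n₂ / tan θ_B = 2.049 / tan 52.33° = 1.582.

n ≈ 1.582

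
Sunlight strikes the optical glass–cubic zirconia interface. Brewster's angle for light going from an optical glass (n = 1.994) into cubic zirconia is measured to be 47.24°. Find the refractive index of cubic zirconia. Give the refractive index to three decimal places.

Brewster's law: tan θ_B = n₂/n₁ (light incident in an optical glass, refracted into cubic zirconia).
n₂ = n₁ tan θ_B = 1.994 × tan 47.24° = 2.156.

n ≈ 2.156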